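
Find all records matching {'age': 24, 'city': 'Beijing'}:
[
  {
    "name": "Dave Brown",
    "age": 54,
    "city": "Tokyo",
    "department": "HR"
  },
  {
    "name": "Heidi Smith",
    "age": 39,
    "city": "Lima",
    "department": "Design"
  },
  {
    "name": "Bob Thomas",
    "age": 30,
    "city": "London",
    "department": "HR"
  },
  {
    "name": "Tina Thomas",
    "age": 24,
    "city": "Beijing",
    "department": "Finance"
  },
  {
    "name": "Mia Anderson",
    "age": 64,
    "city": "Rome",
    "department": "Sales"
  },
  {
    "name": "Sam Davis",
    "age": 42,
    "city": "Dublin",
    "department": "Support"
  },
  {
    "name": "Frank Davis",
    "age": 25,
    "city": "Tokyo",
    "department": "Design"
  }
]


Search criteria: {'age': 24, 'city': 'Beijing'}

Checking 7 records:
  Dave Brown: {age: 54, city: Tokyo}
  Heidi Smith: {age: 39, city: Lima}
  Bob Thomas: {age: 30, city: London}
  Tina Thomas: {age: 24, city: Beijing} <-- MATCH
  Mia Anderson: {age: 64, city: Rome}
  Sam Davis: {age: 42, city: Dublin}
  Frank Davis: {age: 25, city: Tokyo}

Matches: ["Tina Thomas"]

["Tina Thomas"]


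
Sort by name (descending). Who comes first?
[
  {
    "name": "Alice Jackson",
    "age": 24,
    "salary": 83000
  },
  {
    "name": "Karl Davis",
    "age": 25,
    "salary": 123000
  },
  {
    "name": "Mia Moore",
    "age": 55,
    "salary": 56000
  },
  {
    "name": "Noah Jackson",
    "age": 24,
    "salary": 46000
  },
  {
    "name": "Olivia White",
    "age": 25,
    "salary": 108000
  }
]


Sort by: name (descending)

Sorted order:
  1. Olivia White (name = Olivia White)
  2. Noah Jackson (name = Noah Jackson)
  3. Mia Moore (name = Mia Moore)
  4. Karl Davis (name = Karl Davis)
  5. Alice Jackson (name = Alice Jackson)

First: Olivia White

Olivia White


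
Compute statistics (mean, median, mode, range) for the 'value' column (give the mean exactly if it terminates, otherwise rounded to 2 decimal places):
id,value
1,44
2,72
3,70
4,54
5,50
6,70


Data: [44, 72, 70, 54, 50, 70]
Count: 6
Sum: 360
Mean: 360/6 = 60
Sorted: [44, 50, 54, 70, 70, 72]
Median: 62.0
Mode: 70 (2 times)
Range: 72 - 44 = 28
Min: 44, Max: 72

mean=60, median=62.0, mode=70, range=28


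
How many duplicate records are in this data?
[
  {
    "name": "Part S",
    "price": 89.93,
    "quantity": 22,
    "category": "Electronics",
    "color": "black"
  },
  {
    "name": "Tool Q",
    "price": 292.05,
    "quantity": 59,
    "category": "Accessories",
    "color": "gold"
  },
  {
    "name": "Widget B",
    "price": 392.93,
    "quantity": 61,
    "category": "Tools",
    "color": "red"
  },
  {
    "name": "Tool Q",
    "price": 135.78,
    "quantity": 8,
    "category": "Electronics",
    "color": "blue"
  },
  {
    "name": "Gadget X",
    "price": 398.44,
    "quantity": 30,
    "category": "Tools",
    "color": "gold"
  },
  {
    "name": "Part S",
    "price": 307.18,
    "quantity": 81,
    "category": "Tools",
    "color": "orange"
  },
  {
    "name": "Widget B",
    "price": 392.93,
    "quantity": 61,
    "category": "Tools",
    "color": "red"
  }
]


Checking 7 records for duplicates:

  Row 1: Part S ($89.93, qty 22)
  Row 2: Tool Q ($292.05, qty 59)
  Row 3: Widget B ($392.93, qty 61)
  Row 4: Tool Q ($135.78, qty 8)
  Row 5: Gadget X ($398.44, qty 30)
  Row 6: Part S ($307.18, qty 81)
  Row 7: Widget B ($392.93, qty 61) <-- DUPLICATE

Duplicates found: 1
Unique records: 6

1 duplicates, 6 unique


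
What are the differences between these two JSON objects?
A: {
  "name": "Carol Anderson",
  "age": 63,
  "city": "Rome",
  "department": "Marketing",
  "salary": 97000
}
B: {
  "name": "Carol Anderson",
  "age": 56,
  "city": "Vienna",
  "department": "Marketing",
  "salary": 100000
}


Comparing each field (in key order):
  name: same
  age: DIFFERENT
  city: DIFFERENT
  department: same
  salary: DIFFERENT
Differences:
  age: 63 -> 56
  city: Rome -> Vienna
  salary: 97000 -> 100000

3 field(s) changed

3 changes: age, city, salary


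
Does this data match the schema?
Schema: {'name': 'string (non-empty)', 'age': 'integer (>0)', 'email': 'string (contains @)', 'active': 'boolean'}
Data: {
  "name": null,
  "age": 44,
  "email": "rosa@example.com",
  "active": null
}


Validating each field against schema:
  name: FAIL (null is not a string)
  age: OK (positive integer)
  email: OK (string with @)
  active: FAIL (null is not a boolean)

Result: INVALID (2 errors: name, active)

INVALID (2 errors: name, active)


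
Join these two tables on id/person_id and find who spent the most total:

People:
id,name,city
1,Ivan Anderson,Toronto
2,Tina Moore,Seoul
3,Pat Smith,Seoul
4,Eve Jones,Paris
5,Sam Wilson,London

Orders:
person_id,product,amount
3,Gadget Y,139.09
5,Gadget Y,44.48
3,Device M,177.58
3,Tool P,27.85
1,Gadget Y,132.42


Join on: people.id = orders.person_id

Joined rows:
  Pat Smith (Seoul) bought Gadget Y for $139.09
  Sam Wilson (London) bought Gadget Y for $44.48
  Pat Smith (Seoul) bought Device M for $177.58
  Pat Smith (Seoul) bought Tool P for $27.85
  Ivan Anderson (Toronto) bought Gadget Y for $132.42

Total per person:
  Pat Smith: $344.52
  Ivan Anderson: $132.42
  Sam Wilson: $44.48

Top spender: Pat Smith ($344.52)

Pat Smith ($344.52)


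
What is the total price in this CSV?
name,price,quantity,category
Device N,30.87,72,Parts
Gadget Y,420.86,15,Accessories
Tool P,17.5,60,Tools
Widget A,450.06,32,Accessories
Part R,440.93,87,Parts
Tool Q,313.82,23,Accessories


Computing total price:
Values: [30.87, 420.86, 17.5, 450.06, 440.93, 313.82]
Sum = 1674.04

1674.04


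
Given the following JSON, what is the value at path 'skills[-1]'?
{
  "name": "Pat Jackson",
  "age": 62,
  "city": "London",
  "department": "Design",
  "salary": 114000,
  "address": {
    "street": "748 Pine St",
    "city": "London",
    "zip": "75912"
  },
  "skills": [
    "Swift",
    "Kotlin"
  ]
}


Query: skills[-1]
Path: skills -> last element
Value: Kotlin

Kotlin


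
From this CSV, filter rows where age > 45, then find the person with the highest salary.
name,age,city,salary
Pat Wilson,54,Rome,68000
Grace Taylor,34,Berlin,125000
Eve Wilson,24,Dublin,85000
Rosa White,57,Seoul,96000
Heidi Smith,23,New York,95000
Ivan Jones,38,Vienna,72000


Filter: age > 45
Sort by: salary (descending)

Filtered records (2):
  Rosa White, age 57, salary $96000
  Pat Wilson, age 54, salary $68000

Highest salary: Rosa White ($96000)

Rosa White


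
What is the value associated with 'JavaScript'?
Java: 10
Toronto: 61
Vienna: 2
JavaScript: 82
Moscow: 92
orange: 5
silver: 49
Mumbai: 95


Looking up key 'JavaScript'
Value: 82

82


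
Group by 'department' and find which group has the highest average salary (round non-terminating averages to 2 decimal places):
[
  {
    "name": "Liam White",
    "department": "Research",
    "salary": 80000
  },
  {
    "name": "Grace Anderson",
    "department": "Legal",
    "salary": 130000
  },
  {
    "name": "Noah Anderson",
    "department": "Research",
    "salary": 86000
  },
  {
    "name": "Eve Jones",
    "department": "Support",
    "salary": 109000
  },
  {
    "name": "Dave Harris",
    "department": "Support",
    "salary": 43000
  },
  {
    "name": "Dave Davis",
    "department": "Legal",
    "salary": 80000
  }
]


Group by: department

Groups:
  Legal: 2 people, avg salary = 210000/2 = $105000
  Research: 2 people, avg salary = 166000/2 = $83000
  Support: 2 people, avg salary = 152000/2 = $76000

Highest average salary: Legal ($105000)

Legal ($105000)


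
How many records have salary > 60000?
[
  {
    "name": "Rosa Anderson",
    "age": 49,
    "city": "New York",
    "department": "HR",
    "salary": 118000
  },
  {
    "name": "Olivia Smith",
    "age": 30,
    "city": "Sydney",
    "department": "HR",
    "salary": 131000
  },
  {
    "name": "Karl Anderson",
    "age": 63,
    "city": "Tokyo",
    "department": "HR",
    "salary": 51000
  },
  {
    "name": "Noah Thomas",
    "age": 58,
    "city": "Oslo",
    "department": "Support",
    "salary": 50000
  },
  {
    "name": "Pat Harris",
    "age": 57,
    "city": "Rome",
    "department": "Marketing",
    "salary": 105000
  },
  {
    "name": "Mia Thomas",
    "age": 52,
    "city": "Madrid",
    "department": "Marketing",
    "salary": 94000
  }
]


Data: 6 records
Condition: salary > 60000

Checking each record:
  Rosa Anderson: 118000 MATCH
  Olivia Smith: 131000 MATCH
  Karl Anderson: 51000
  Noah Thomas: 50000
  Pat Harris: 105000 MATCH
  Mia Thomas: 94000 MATCH

Count: 4

4


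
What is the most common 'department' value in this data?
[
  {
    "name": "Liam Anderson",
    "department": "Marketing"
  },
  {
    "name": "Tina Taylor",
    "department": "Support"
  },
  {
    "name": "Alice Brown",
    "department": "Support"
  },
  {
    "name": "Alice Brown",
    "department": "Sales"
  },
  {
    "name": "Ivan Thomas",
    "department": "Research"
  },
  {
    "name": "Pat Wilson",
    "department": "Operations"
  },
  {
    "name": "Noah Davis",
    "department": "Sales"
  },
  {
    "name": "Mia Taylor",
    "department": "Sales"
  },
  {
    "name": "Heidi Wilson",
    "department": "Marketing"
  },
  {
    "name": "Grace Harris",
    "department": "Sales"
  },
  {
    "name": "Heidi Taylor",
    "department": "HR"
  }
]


Counting 'department' values across 11 records:

  Sales: 4 ####
  Marketing: 2 ##
  Support: 2 ##
  Research: 1 #
  Operations: 1 #
  HR: 1 #

Most common: Sales (4 times)

Sales (4 times)


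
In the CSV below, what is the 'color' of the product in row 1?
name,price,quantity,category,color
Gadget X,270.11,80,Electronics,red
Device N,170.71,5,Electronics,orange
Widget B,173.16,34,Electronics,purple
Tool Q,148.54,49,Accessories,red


Query: Row 1 ('Gadget X'), column 'color'
Value: red

red


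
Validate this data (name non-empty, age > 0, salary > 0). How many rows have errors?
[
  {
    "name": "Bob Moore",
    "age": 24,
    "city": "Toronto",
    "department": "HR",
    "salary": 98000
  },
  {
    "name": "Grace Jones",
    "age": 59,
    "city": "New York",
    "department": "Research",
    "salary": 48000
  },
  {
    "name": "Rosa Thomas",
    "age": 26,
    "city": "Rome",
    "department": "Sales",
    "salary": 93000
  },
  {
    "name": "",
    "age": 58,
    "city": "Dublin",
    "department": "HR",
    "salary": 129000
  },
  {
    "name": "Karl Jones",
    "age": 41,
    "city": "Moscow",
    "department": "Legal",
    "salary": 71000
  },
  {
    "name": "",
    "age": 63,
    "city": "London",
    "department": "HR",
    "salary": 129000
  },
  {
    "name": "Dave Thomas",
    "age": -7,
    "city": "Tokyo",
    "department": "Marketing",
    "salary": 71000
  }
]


Validating 7 records:
Rules: name non-empty, age > 0, salary > 0

  Row 1 (Bob Moore): OK
  Row 2 (Grace Jones): OK
  Row 3 (Rosa Thomas): OK
  Row 4 (???): empty name
  Row 5 (Karl Jones): OK
  Row 6 (???): empty name
  Row 7 (Dave Thomas): negative age: -7

Total errors: 3

3 errors


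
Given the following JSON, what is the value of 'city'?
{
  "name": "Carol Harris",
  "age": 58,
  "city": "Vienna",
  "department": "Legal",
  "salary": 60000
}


Looking up field 'city'
Value: Vienna

Vienna


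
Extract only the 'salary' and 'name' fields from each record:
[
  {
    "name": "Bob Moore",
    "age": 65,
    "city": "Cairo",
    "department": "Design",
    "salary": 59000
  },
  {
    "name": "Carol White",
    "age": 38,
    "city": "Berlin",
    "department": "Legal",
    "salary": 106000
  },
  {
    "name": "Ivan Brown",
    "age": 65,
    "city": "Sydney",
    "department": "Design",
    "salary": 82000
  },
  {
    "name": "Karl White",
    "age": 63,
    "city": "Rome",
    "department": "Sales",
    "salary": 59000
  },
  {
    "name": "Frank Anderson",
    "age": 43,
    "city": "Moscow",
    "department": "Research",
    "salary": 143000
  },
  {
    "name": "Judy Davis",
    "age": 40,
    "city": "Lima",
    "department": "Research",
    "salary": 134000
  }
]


Original: 6 records with fields: name, age, city, department, salary
Keep: ['salary', 'name']
Drop: ['age', 'city', 'department']
Result: 6 records, 2 fields each

[
  {
    "salary": 59000,
    "name": "Bob Moore"
  },
  {
    "salary": 106000,
    "name": "Carol White"
  },
  {
    "salary": 82000,
    "name": "Ivan Brown"
  },
  {
    "salary": 59000,
    "name": "Karl White"
  },
  {
    "salary": 143000,
    "name": "Frank Anderson"
  },
  {
    "salary": 134000,
    "name": "Judy Davis"
  }
]


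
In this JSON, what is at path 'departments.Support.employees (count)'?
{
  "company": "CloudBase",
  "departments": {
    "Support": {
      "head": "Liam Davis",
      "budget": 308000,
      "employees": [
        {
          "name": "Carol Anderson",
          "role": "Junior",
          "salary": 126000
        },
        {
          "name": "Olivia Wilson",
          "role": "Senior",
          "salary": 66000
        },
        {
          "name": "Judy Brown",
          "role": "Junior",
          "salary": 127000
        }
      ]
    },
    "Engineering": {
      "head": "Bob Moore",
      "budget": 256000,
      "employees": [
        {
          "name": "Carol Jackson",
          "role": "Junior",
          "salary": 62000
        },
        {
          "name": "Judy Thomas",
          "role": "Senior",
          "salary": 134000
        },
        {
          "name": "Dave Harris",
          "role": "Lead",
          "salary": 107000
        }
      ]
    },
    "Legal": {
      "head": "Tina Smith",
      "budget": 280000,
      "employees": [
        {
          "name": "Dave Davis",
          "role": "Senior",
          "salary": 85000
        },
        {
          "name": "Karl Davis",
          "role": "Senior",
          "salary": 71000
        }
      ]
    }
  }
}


Path: departments.Support.employees (count)

Navigate:
  -> departments
  -> Support
  -> employees (array, length 3)

3


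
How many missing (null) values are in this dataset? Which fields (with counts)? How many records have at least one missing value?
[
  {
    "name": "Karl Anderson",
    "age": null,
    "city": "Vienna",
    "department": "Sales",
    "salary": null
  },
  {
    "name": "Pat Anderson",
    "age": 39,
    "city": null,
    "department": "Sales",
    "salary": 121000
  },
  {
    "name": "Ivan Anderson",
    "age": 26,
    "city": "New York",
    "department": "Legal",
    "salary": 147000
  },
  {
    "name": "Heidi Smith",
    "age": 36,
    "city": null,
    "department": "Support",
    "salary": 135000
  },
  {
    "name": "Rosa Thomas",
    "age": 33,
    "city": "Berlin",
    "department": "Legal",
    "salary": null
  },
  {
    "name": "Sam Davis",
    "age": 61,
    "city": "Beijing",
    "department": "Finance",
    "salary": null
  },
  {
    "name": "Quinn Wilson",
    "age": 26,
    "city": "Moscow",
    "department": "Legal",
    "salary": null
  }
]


Checking for missing (null) values in 7 records:

  Karl Anderson: age, salary
  Pat Anderson: city
  Ivan Anderson: complete
  Heidi Smith: city
  Rosa Thomas: salary
  Sam Davis: salary
  Quinn Wilson: salary

Per field:
  name: 0 missing
  age: 1 missing
  city: 2 missing
  department: 0 missing
  salary: 4 missing

Total missing values: 7
Records with any missing: 6

7 missing values (age: 1, city: 2, salary: 4); 6 incomplete records


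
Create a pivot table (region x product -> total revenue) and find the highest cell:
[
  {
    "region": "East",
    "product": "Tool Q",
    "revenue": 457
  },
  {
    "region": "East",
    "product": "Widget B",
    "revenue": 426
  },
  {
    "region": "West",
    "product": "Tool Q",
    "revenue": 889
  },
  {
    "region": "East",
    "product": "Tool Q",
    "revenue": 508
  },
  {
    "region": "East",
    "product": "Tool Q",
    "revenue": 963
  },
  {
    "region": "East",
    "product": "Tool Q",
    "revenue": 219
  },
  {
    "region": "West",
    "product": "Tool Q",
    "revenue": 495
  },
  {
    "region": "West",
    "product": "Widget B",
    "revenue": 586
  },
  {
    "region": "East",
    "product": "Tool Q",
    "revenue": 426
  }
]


Pivot: region (rows) x product (columns) -> total revenue

     Tool Q        Widget B    
East          2573           426  
West          1384           586  

Highest: East / Tool Q = $2573

East / Tool Q = $2573


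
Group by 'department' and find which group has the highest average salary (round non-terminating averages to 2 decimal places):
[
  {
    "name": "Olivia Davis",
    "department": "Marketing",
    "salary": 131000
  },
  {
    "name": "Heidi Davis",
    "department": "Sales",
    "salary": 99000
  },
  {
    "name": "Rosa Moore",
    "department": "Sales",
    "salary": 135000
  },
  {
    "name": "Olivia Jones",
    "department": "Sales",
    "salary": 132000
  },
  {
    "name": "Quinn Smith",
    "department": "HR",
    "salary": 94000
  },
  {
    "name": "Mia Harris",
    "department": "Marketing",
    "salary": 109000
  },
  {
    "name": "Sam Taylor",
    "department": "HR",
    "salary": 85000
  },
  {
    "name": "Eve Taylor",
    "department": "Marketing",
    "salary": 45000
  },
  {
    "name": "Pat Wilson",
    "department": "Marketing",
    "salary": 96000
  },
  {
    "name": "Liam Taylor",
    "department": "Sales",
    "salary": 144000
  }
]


Group by: department

Groups:
  HR: 2 people, avg salary = 179000/2 = $89500
  Marketing: 4 people, avg salary = 381000/4 = $95250
  Sales: 4 people, avg salary = 510000/4 = $127500

Highest average salary: Sales ($127500)

Sales ($127500)


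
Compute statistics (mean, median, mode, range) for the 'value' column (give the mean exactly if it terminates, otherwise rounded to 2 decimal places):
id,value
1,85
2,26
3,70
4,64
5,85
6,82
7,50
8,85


Data: [85, 26, 70, 64, 85, 82, 50, 85]
Count: 8
Sum: 547
Mean: 547/8 = 68.375
Sorted: [26, 50, 64, 70, 82, 85, 85, 85]
Median: 76.0
Mode: 85 (3 times)
Range: 85 - 26 = 59
Min: 26, Max: 85

mean=68.375, median=76.0, mode=85, range=59


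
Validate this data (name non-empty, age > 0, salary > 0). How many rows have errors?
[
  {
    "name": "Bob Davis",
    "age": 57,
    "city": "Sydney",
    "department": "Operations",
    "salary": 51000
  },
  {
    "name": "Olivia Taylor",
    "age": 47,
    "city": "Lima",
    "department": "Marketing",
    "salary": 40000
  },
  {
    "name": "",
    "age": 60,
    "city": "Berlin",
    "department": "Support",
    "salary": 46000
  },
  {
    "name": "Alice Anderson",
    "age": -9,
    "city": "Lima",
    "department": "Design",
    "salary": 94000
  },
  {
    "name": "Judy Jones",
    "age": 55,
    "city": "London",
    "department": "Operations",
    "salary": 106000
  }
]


Validating 5 records:
Rules: name non-empty, age > 0, salary > 0

  Row 1 (Bob Davis): OK
  Row 2 (Olivia Taylor): OK
  Row 3 (???): empty name
  Row 4 (Alice Anderson): negative age: -9
  Row 5 (Judy Jones): OK

Total errors: 2

2 errors


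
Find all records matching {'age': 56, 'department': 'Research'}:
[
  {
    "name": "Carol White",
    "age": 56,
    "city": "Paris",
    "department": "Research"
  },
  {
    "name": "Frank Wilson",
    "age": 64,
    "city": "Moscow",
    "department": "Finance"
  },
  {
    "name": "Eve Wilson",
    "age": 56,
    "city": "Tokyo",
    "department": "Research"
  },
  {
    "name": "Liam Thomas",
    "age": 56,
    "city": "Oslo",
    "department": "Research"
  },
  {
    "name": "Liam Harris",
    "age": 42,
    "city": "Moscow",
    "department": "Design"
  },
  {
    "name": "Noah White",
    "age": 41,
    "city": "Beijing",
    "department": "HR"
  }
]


Search criteria: {'age': 56, 'department': 'Research'}

Checking 6 records:
  Carol White: {age: 56, department: Research} <-- MATCH
  Frank Wilson: {age: 64, department: Finance}
  Eve Wilson: {age: 56, department: Research} <-- MATCH
  Liam Thomas: {age: 56, department: Research} <-- MATCH
  Liam Harris: {age: 42, department: Design}
  Noah White: {age: 41, department: HR}

Matches: ["Carol White", "Eve Wilson", "Liam Thomas"]

["Carol White", "Eve Wilson", "Liam Thomas"]


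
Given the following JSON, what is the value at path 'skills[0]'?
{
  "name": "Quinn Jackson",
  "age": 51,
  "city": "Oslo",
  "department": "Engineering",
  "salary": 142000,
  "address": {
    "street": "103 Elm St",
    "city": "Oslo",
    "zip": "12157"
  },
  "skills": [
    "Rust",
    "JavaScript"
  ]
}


Query: skills[0]
Path: skills -> first element
Value: Rust

Rust


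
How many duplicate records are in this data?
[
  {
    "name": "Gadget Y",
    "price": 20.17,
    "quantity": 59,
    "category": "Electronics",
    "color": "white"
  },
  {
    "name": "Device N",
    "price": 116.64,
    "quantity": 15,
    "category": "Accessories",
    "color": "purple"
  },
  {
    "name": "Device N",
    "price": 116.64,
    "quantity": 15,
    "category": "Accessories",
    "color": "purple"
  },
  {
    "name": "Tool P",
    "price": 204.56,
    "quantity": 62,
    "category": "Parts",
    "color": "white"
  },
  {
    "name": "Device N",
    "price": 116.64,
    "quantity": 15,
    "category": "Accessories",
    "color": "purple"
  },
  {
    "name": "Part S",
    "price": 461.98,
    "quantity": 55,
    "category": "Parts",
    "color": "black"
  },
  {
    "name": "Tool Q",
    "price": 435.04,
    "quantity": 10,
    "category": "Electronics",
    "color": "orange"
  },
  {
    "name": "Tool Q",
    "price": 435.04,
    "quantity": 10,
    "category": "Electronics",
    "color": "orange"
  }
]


Checking 8 records for duplicates:

  Row 1: Gadget Y ($20.17, qty 59)
  Row 2: Device N ($116.64, qty 15)
  Row 3: Device N ($116.64, qty 15) <-- DUPLICATE
  Row 4: Tool P ($204.56, qty 62)
  Row 5: Device N ($116.64, qty 15) <-- DUPLICATE
  Row 6: Part S ($461.98, qty 55)
  Row 7: Tool Q ($435.04, qty 10)
  Row 8: Tool Q ($435.04, qty 10) <-- DUPLICATE

Duplicates found: 3
Unique records: 5

3 duplicates, 5 unique


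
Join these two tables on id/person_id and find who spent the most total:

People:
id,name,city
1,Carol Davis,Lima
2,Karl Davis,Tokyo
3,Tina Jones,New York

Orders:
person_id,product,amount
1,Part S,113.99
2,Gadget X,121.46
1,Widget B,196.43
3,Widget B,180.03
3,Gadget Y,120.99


Join on: people.id = orders.person_id

Joined rows:
  Carol Davis (Lima) bought Part S for $113.99
  Karl Davis (Tokyo) bought Gadget X for $121.46
  Carol Davis (Lima) bought Widget B for $196.43
  Tina Jones (New York) bought Widget B for $180.03
  Tina Jones (New York) bought Gadget Y for $120.99

Total per person:
  Carol Davis: $310.42
  Tina Jones: $301.02
  Karl Davis: $121.46

Top spender: Carol Davis ($310.42)

Carol Davis ($310.42)


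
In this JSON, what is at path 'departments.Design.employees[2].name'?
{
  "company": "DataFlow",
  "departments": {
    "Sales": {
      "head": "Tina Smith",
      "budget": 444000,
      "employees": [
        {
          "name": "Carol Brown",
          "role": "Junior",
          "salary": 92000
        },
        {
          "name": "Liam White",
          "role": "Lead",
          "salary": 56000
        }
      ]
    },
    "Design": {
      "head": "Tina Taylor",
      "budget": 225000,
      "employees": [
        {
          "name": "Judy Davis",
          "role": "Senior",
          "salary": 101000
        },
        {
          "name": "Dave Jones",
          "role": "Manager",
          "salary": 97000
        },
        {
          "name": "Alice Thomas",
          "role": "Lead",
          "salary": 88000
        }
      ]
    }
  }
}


Path: departments.Design.employees[2].name

Navigate:
  -> departments
  -> Design
  -> employees[2].name = 'Alice Thomas'

Alice Thomas


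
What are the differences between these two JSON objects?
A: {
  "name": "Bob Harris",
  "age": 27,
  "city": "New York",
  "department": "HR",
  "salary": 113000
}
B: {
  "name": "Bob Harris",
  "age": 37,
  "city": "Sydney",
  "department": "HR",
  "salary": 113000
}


Comparing each field (in key order):
  name: same
  age: DIFFERENT
  city: DIFFERENT
  department: same
  salary: same
Differences:
  age: 27 -> 37
  city: New York -> Sydney

2 field(s) changed

2 changes: age, city


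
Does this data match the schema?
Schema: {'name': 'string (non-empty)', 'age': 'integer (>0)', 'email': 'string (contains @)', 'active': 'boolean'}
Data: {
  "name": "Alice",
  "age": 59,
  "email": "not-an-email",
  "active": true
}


Validating each field against schema:
  name: OK (non-empty string)
  age: OK (positive integer)
  email: FAIL ("not-an-email" does not contain @)
  active: OK (boolean)

Result: INVALID (1 error: email)

INVALID (1 error: email)


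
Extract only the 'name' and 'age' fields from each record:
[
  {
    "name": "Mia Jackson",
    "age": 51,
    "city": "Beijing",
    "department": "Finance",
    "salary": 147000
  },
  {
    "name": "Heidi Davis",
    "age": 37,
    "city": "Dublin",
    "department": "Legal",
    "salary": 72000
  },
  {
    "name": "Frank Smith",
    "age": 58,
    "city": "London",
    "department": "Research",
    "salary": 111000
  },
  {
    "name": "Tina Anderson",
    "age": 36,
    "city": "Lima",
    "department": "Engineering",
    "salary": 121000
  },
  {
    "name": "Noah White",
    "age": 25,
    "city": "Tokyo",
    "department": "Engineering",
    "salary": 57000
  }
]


Original: 5 records with fields: name, age, city, department, salary
Keep: ['name', 'age']
Drop: ['city', 'department', 'salary']
Result: 5 records, 2 fields each

[
  {
    "name": "Mia Jackson",
    "age": 51
  },
  {
    "name": "Heidi Davis",
    "age": 37
  },
  {
    "name": "Frank Smith",
    "age": 58
  },
  {
    "name": "Tina Anderson",
    "age": 36
  },
  {
    "name": "Noah White",
    "age": 25
  }
]


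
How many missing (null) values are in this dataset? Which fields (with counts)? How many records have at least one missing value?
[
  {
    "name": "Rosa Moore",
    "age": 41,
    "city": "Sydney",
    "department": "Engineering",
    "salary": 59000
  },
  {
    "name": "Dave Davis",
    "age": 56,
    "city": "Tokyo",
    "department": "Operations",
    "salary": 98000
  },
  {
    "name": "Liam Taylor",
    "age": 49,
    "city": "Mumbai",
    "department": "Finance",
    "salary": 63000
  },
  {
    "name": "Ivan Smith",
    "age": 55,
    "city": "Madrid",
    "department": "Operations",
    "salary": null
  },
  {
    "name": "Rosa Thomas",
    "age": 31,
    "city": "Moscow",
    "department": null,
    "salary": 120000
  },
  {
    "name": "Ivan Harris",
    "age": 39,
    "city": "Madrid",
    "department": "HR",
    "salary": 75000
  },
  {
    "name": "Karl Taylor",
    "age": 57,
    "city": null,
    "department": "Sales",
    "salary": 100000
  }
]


Checking for missing (null) values in 7 records:

  Rosa Moore: complete
  Dave Davis: complete
  Liam Taylor: complete
  Ivan Smith: salary
  Rosa Thomas: department
  Ivan Harris: complete
  Karl Taylor: city

Per field:
  name: 0 missing
  age: 0 missing
  city: 1 missing
  department: 1 missing
  salary: 1 missing

Total missing values: 3
Records with any missing: 3

3 missing values (city: 1, department: 1, salary: 1); 3 incomplete records


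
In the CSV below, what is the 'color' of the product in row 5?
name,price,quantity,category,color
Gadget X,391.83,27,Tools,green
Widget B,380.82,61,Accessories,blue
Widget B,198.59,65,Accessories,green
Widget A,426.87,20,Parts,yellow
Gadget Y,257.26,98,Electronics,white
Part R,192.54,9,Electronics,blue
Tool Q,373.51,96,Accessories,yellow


Query: Row 5 ('Gadget Y'), column 'color'
Value: white

white


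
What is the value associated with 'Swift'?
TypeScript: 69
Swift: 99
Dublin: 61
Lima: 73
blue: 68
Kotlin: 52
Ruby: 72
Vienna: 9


Looking up key 'Swift'
Value: 99

99


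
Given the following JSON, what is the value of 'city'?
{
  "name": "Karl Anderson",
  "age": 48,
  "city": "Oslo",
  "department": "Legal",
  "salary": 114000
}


Looking up field 'city'
Value: Oslo

Oslo


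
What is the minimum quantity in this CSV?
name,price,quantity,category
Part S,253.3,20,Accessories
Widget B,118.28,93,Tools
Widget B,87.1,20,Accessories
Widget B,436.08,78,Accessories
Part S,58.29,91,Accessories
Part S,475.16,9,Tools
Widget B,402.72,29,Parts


Computing minimum quantity:
Values: [20, 93, 20, 78, 91, 9, 29]
Min = 9

9


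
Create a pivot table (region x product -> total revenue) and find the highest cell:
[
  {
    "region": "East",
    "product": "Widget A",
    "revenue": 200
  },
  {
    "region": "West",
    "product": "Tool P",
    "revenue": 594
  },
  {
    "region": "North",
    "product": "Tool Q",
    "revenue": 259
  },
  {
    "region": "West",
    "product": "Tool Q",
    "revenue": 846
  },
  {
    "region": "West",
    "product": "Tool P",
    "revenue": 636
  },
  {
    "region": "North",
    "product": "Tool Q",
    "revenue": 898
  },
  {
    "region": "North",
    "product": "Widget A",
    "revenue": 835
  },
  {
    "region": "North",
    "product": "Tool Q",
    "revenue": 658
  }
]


Pivot: region (rows) x product (columns) -> total revenue

     Tool P        Tool Q        Widget A    
East             0             0           200  
North            0          1815           835  
West          1230           846             0  

Highest: North / Tool Q = $1815

North / Tool Q = $1815


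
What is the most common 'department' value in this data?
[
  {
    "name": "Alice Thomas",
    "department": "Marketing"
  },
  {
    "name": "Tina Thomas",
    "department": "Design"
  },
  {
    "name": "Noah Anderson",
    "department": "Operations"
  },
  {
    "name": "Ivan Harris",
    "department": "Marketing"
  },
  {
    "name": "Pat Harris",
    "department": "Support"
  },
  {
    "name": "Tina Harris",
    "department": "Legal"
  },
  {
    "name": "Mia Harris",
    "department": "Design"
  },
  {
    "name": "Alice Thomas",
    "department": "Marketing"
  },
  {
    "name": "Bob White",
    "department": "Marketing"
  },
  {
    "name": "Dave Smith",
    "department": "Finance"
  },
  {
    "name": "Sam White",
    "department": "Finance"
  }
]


Counting 'department' values across 11 records:

  Marketing: 4 ####
  Design: 2 ##
  Finance: 2 ##
  Operations: 1 #
  Support: 1 #
  Legal: 1 #

Most common: Marketing (4 times)

Marketing (4 times)


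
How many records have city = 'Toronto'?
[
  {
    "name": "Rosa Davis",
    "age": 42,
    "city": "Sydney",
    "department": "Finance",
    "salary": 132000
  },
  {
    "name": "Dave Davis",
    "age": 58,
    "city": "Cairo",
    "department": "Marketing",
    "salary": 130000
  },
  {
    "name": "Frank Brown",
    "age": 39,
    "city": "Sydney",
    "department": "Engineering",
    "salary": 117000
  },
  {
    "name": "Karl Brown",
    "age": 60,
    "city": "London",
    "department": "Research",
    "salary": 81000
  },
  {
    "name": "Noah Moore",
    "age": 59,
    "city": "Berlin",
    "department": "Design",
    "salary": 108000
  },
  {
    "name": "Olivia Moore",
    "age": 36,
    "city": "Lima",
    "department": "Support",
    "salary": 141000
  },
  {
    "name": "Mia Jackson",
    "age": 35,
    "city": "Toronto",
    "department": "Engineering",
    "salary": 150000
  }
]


Data: 7 records
Condition: city = 'Toronto'

Checking each record:
  Rosa Davis: Sydney
  Dave Davis: Cairo
  Frank Brown: Sydney
  Karl Brown: London
  Noah Moore: Berlin
  Olivia Moore: Lima
  Mia Jackson: Toronto MATCH

Count: 1

1


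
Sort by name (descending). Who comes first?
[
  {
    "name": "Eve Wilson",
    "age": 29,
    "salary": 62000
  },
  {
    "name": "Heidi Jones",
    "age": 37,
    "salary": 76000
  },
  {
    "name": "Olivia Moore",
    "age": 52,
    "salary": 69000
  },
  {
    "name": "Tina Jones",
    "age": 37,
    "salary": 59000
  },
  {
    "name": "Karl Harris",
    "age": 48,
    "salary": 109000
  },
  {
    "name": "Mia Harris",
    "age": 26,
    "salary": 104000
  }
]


Sort by: name (descending)

Sorted order:
  1. Tina Jones (name = Tina Jones)
  2. Olivia Moore (name = Olivia Moore)
  3. Mia Harris (name = Mia Harris)
  4. Karl Harris (name = Karl Harris)
  5. Heidi Jones (name = Heidi Jones)
  6. Eve Wilson (name = Eve Wilson)

First: Tina Jones

Tina Jones


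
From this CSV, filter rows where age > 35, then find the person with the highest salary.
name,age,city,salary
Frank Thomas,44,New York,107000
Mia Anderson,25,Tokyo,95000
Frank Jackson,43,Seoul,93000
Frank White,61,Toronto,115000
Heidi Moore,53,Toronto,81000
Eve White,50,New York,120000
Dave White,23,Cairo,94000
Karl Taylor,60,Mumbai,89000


Filter: age > 35
Sort by: salary (descending)

Filtered records (6):
  Eve White, age 50, salary $120000
  Frank White, age 61, salary $115000
  Frank Thomas, age 44, salary $107000
  Frank Jackson, age 43, salary $93000
  Karl Taylor, age 60, salary $89000
  Heidi Moore, age 53, salary $81000

Highest salary: Eve White ($120000)

Eve White


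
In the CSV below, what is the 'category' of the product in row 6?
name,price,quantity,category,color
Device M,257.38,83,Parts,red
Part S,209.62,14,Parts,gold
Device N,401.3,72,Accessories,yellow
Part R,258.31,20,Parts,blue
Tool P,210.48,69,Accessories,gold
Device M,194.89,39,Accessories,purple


Query: Row 6 ('Device M'), column 'category'
Value: Accessories

Accessories


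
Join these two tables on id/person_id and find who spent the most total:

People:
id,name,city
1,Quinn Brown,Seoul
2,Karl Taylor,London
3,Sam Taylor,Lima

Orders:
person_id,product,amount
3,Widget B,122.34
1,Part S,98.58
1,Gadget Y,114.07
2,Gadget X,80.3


Join on: people.id = orders.person_id

Joined rows:
  Sam Taylor (Lima) bought Widget B for $122.34
  Quinn Brown (Seoul) bought Part S for $98.58
  Quinn Brown (Seoul) bought Gadget Y for $114.07
  Karl Taylor (London) bought Gadget X for $80.3

Total per person:
  Quinn Brown: $212.65
  Sam Taylor: $122.34
  Karl Taylor: $80.30

Top spender: Quinn Brown ($212.65)

Quinn Brown ($212.65)


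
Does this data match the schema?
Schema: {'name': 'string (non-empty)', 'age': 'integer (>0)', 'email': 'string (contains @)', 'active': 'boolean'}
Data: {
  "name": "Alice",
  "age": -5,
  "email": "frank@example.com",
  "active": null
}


Validating each field against schema:
  name: OK (non-empty string)
  age: FAIL (-5 is not > 0)
  email: OK (string with @)
  active: FAIL (null is not a boolean)

Result: INVALID (2 errors: age, active)

INVALID (2 errors: age, active)


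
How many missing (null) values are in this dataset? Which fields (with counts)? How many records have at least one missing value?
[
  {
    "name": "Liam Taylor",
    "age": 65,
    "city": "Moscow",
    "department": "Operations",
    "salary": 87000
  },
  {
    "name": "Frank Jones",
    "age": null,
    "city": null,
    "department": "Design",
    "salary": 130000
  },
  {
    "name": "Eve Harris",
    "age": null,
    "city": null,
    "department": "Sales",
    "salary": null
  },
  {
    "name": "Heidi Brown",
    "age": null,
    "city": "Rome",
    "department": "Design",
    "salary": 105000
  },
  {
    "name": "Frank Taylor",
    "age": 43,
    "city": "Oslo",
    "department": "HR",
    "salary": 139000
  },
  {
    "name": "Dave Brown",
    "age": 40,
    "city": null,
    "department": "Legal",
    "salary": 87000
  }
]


Checking for missing (null) values in 6 records:

  Liam Taylor: complete
  Frank Jones: age, city
  Eve Harris: age, city, salary
  Heidi Brown: age
  Frank Taylor: complete
  Dave Brown: city

Per field:
  name: 0 missing
  age: 3 missing
  city: 3 missing
  department: 0 missing
  salary: 1 missing

Total missing values: 7
Records with any missing: 4

7 missing values (age: 3, city: 3, salary: 1); 4 incomplete records


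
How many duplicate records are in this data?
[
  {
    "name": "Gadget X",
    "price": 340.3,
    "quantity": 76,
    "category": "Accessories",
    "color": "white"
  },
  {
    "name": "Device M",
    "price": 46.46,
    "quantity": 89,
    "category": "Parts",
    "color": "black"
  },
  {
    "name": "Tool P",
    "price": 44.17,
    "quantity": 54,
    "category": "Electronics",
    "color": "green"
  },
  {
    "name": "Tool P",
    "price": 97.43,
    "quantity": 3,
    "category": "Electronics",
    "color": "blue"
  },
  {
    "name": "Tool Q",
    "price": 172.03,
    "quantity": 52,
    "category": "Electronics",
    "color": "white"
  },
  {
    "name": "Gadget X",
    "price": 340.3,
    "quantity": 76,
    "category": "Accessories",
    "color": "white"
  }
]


Checking 6 records for duplicates:

  Row 1: Gadget X ($340.3, qty 76)
  Row 2: Device M ($46.46, qty 89)
  Row 3: Tool P ($44.17, qty 54)
  Row 4: Tool P ($97.43, qty 3)
  Row 5: Tool Q ($172.03, qty 52)
  Row 6: Gadget X ($340.3, qty 76) <-- DUPLICATE

Duplicates found: 1
Unique records: 5

1 duplicates, 5 unique


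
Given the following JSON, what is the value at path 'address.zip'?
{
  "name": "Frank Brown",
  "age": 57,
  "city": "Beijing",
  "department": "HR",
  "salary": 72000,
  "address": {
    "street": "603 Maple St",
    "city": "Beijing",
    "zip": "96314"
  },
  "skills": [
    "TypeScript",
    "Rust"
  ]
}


Query: address.zip
Path: address -> zip
Value: 96314

96314


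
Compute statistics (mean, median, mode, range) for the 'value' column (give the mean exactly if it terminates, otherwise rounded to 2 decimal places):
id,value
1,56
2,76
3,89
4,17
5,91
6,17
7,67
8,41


Data: [56, 76, 89, 17, 91, 17, 67, 41]
Count: 8
Sum: 454
Mean: 454/8 = 56.75
Sorted: [17, 17, 41, 56, 67, 76, 89, 91]
Median: 61.5
Mode: 17 (2 times)
Range: 91 - 17 = 74
Min: 17, Max: 91

mean=56.75, median=61.5, mode=17, range=74


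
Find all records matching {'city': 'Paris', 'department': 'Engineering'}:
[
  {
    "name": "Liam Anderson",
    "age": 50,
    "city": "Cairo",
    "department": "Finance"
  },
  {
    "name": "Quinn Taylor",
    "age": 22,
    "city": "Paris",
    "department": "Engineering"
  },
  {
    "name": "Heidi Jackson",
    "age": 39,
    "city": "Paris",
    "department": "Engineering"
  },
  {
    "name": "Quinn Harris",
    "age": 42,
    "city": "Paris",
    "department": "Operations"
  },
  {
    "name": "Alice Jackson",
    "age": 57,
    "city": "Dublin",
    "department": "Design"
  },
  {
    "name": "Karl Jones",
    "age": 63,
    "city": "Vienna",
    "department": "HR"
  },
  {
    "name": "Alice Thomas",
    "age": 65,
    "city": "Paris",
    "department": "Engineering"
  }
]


Search criteria: {'city': 'Paris', 'department': 'Engineering'}

Checking 7 records:
  Liam Anderson: {city: Cairo, department: Finance}
  Quinn Taylor: {city: Paris, department: Engineering} <-- MATCH
  Heidi Jackson: {city: Paris, department: Engineering} <-- MATCH
  Quinn Harris: {city: Paris, department: Operations}
  Alice Jackson: {city: Dublin, department: Design}
  Karl Jones: {city: Vienna, department: HR}
  Alice Thomas: {city: Paris, department: Engineering} <-- MATCH

Matches: ["Quinn Taylor", "Heidi Jackson", "Alice Thomas"]

["Quinn Taylor", "Heidi Jackson", "Alice Thomas"]


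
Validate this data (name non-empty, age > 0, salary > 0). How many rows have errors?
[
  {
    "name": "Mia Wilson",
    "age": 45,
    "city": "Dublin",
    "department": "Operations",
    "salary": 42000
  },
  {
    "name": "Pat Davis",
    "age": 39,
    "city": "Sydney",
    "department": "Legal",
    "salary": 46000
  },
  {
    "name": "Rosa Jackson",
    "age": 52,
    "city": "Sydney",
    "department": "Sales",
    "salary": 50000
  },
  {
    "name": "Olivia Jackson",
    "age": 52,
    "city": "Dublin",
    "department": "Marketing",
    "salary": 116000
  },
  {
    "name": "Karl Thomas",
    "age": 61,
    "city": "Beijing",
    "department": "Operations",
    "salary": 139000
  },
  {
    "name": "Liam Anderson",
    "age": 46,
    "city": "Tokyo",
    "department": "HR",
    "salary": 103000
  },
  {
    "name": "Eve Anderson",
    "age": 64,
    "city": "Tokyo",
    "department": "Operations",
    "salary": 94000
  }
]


Validating 7 records:
Rules: name non-empty, age > 0, salary > 0

  Row 1 (Mia Wilson): OK
  Row 2 (Pat Davis): OK
  Row 3 (Rosa Jackson): OK
  Row 4 (Olivia Jackson): OK
  Row 5 (Karl Thomas): OK
  Row 6 (Liam Anderson): OK
  Row 7 (Eve Anderson): OK

Total errors: 0

0 errors
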